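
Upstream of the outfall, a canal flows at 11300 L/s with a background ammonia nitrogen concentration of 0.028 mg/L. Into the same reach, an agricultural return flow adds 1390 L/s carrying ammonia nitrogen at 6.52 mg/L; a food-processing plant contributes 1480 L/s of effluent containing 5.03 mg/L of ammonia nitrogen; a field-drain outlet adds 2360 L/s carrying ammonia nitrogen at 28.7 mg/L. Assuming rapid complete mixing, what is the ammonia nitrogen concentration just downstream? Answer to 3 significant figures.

5.12 mg/L

Conservation of mass: C = (11300·0.02800 + 1390·6.520 + 1480·5.030 + 2360·28.70) / 16530 = 84560/16530 = 5.115 mg/L.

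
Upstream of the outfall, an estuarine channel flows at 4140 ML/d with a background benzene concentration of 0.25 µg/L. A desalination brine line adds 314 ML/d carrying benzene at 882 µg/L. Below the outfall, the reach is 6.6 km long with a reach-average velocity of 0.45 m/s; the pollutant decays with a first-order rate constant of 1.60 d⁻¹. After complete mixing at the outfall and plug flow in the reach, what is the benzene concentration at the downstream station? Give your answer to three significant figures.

Flow-weighted average: C = (4140·0.2500 + 314.0·882.0) / 4454 = 278000/4454 = 62.41 µg/L.
Travel time t = 6.6·1000 / 0.45 = 14670 s = 4.074 h.
First-order decay: C = 62.41·exp(−k·t) = 62.41·0.7622 = 47.57 µg/L.

47.6 µg/L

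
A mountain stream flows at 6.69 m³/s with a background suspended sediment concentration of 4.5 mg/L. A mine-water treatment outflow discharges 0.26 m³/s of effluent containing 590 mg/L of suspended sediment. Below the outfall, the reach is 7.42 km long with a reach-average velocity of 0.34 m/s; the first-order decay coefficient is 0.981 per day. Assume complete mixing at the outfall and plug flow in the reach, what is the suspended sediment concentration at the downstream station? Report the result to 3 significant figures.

Mass balance: C = (6.690·4.500 + 0.2600·590.0) / 6.950 = 183.5/6.950 = 26.40 mg/L.
Travel time t = 7.42·1000 / 0.34 = 21820 s = 6.062 h.
After decay, C = 26.40 × e^(−kt) = 26.40 × 0.7805 = 20.61 mg/L.

20.6 mg/L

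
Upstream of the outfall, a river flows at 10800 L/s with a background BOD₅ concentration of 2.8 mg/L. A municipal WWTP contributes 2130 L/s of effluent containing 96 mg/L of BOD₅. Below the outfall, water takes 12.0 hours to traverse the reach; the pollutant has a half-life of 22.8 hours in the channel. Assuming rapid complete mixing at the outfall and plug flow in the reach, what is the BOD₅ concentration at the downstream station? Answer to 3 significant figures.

After mixing, C = (10800·2.800 + 2130·96.00) / 12930 = 234700/12930 = 18.15 mg/L.
Half-life 22.8 h → k = ln 2 / 22.8 = 0.03040 h⁻¹ = 0.7296 d⁻¹.
Decay over the reach: 18.15·exp(−kt) = 18.15·0.6943 = 12.60 mg/L.

12.6 mg/L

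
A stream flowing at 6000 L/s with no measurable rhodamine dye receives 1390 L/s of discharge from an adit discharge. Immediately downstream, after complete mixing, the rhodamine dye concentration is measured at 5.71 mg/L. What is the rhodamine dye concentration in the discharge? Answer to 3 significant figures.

Mass balance: 6000·0 + 1390·Cₑ = 7390·5.710
→ Cₑ = (7390·5.710 − 6000·0) / 1390 = 30.36 mg/L.

30.4 mg/L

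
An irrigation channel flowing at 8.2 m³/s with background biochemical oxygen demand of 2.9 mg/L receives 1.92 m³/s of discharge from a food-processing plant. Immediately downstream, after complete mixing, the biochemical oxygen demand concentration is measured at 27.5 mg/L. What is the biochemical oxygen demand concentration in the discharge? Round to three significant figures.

Mass balance: 8.200·2.900 + 1.920·Cₑ = 10.12·27.50
→ Cₑ = (10.12·27.50 − 8.200·2.900) / 1.920 = 132.6 mg/L.

133 mg/L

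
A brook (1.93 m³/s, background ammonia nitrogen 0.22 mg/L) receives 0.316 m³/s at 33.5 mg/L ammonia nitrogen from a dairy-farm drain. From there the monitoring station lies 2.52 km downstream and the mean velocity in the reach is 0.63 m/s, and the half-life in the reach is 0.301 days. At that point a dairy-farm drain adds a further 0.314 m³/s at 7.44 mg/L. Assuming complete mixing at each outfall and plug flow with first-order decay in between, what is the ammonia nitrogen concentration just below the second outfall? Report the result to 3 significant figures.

4.78 mg/L

Conservation of mass: C = (1.930·0.2200 + 0.3160·33.50) / 2.246 = 11.01/2.246 = 4.902 mg/L; combined flow 2.246 m³/s.
Travel time t = 2.52·1000 / 0.63 = 4000 s = 1.111 h.
Half-life 0.301 d → k = ln 2 / 0.301 = 2.303 d⁻¹.
Applying C = C₀e^(−kt): 4.902 × 0.8989 = 4.407 mg/L.
Second outfall: C = (2.246·4.407 + 0.3140·7.440)/2.560 = 4.779 mg/L.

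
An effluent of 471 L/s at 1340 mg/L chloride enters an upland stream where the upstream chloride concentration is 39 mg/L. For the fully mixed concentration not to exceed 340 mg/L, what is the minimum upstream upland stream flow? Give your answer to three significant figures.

Set C_mix = 340: (Q·39.00 + 471.0·1340) / (Q + 471.0) = 340
→ Q = 471.0·(1340 − 340)/(340 − 39.00) = 1565 L/s.

1560 L/s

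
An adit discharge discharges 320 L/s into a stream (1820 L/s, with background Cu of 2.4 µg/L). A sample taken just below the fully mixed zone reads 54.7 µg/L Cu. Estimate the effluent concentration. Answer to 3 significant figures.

Mass balance: 1820·2.400 + 320.0·Cₑ = 2140·54.70
→ Cₑ = (2140·54.70 − 1820·2.400) / 320.0 = 352.2 µg/L.

352 µg/L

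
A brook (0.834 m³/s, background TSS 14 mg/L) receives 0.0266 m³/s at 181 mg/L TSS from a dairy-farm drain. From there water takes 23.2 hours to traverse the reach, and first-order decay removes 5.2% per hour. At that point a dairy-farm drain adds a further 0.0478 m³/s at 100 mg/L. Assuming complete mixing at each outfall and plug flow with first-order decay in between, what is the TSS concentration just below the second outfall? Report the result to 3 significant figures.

10.5 mg/L

Mass balance: C = (0.8340·14.00 + 0.02660·181.0) / 0.8606 = 16.49/0.8606 = 19.16 mg/L; combined flow 0.8606 m³/s.
5.2%/h lost → k = −ln(1 − 0.052) = 0.05340 h⁻¹.
First-order decay: C = 19.16·exp(−k·t) = 19.16·0.2897 = 5.551 mg/L.
Second outfall: C = (0.8606·5.551 + 0.04780·100.0)/0.9084 = 10.52 mg/L.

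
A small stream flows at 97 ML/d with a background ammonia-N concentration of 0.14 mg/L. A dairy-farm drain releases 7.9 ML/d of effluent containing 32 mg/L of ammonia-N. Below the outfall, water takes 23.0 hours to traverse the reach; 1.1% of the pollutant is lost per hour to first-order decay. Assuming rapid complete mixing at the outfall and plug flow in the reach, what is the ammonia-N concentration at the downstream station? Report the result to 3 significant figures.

After mixing, C = (97.00·0.1400 + 7.900·32.00) / 104.9 = 266.4/104.9 = 2.539 mg/L.
1.1%/h lost → k = −ln(1 − 0.011) = 0.01106 h⁻¹.
Applying C = C₀e^(−kt): 2.539 × 0.7754 = 1.969 mg/L.

1.97 mg/L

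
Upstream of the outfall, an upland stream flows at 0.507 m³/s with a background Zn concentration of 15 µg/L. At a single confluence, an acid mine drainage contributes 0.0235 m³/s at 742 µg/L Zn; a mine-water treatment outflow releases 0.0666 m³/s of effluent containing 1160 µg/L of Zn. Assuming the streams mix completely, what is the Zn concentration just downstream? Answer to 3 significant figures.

171 µg/L

Mixed concentration C = ΣQC/ΣQ = (0.5070·15.00 + 0.02350·742.0 + 0.06660·1160) / 0.5971 = 102.3/0.5971 = 171.3 µg/L.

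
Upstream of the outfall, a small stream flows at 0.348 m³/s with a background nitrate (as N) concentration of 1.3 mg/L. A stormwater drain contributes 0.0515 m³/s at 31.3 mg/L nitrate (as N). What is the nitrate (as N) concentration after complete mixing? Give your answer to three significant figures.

After mixing, C = (0.3480·1.300 + 0.05150·31.30) / 0.3995 = 2.064/0.3995 = 5.167 mg/L.

5.17 mg/L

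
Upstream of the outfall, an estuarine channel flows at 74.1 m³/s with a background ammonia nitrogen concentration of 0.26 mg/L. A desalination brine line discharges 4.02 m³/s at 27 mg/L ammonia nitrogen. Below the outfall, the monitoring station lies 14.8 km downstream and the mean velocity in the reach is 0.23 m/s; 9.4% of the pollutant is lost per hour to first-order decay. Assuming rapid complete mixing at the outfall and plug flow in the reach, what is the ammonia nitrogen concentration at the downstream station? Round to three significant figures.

0.280 mg/L

Mixed concentration C = ΣQC/ΣQ = (74.10·0.2600 + 4.020·27.00) / 78.12 = 127.8/78.12 = 1.636 mg/L.
Travel time t = 14.8·1000 / 0.23 = 64350 s = 17.87 h.
9.4%/h lost → k = −ln(1 − 0.094) = 0.09872 h⁻¹.
First-order decay: C = 1.636·exp(−k·t) = 1.636·0.1713 = 0.2802 mg/L.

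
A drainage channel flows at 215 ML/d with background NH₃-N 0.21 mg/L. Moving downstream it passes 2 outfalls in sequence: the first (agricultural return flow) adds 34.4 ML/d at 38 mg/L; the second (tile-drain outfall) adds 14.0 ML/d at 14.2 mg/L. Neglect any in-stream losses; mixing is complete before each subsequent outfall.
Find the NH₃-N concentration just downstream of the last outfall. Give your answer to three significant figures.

5.89 mg/L

Outfall 1: combined Q = 249.4 ML/d; C = (215.0·0.2100 + 34.40·38.00)/249.4 = 5.422 mg/L.
Outfall 2: combined Q = 263.4 ML/d; C = (249.4·5.422 + 14.00·14.20)/263.4 = 5.889 mg/L.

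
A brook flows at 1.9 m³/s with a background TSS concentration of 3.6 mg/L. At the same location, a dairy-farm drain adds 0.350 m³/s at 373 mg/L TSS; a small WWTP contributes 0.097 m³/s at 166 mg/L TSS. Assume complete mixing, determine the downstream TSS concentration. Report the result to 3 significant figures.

Mixed concentration C = ΣQC/ΣQ = (1.900·3.600 + 0.3500·373.0 + 0.09700·166.0) / 2.347 = 153.5/2.347 = 65.40 mg/L.

65.4 mg/L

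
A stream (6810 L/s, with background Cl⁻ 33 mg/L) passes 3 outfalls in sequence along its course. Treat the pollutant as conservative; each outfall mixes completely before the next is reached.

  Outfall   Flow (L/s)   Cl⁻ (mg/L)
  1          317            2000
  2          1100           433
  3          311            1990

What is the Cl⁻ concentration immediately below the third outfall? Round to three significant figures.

229 mg/L

Outfall 1: combined Q = 7127 L/s; C = (6810·33.00 + 317.0·2000)/7127 = 120.5 mg/L.
Outfall 2: combined Q = 8227 L/s; C = (7127·120.5 + 1100·433.0)/8227 = 162.3 mg/L.
Outfall 3: combined Q = 8538 L/s; C = (8227·162.3 + 311.0·1990)/8538 = 228.8 mg/L.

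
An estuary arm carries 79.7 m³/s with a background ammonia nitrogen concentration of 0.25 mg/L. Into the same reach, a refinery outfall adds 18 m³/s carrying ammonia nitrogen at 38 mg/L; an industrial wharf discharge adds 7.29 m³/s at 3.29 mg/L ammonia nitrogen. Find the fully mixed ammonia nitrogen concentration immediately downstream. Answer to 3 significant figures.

6.93 mg/L

Mass balance: C = (79.70·0.2500 + 18.00·38.00 + 7.290·3.290) / 105.0 = 727.9/105.0 = 6.933 mg/L.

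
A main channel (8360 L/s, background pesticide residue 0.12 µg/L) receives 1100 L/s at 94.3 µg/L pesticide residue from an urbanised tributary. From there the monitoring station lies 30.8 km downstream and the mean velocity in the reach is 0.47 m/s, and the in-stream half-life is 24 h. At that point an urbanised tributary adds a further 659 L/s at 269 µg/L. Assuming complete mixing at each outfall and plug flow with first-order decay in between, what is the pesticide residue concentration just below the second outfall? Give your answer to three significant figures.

Mass balance: C = (8360·0.1200 + 1100·94.30) / 9460 = 104700/9460 = 11.07 µg/L; combined flow 9460 L/s.
Travel time t = 30.8·1000 / 0.47 = 65530 s = 18.20 h.
Half-life 24 h → k = ln 2 / 24 = 0.02888 h⁻¹ = 0.6931 d⁻¹.
First-order decay: C = 11.07·exp(−k·t) = 11.07·0.5911 = 6.544 µg/L.
At the second outfall, C = (9460·6.544 + 659.0·269.0) / (9460 + 659.0) = 23.64 µg/L.

23.6 µg/L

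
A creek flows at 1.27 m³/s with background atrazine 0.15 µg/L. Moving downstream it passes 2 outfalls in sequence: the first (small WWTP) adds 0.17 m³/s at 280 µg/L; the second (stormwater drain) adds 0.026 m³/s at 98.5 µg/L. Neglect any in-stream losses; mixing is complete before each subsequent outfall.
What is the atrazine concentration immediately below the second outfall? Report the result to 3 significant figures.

34.3 µg/L

Outfall 1: combined Q = 1.440 m³/s; C = (1.270·0.1500 + 0.1700·280.0)/1.440 = 33.19 µg/L.
Outfall 2: combined Q = 1.466 m³/s; C = (1.440·33.19 + 0.02600·98.50)/1.466 = 34.35 µg/L.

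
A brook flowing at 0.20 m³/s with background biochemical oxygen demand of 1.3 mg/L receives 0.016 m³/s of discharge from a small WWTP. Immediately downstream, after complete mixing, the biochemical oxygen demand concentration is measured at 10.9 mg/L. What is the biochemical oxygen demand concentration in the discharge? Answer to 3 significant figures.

Mass balance: 0.2000·1.300 + 0.01600·Cₑ = 0.2160·10.90
→ Cₑ = (0.2160·10.90 − 0.2000·1.300) / 0.01600 = 130.9 mg/L.

131 mg/L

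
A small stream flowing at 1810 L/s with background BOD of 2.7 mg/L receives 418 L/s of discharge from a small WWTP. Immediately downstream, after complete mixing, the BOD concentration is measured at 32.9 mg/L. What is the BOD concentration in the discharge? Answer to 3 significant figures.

Mass balance: 1810·2.700 + 418.0·Cₑ = 2228·32.90
→ Cₑ = (2228·32.90 − 1810·2.700) / 418.0 = 163.7 mg/L.

164 mg/L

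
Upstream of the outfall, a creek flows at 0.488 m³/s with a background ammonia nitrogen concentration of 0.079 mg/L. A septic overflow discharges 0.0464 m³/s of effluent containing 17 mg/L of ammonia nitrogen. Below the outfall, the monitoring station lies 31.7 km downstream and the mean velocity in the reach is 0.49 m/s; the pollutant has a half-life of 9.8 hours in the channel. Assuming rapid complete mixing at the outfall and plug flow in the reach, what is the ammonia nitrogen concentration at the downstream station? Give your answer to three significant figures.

0.434 mg/L

Mixed concentration C = ΣQC/ΣQ = (0.4880·0.07900 + 0.04640·17.00) / 0.5344 = 0.8274/0.5344 = 1.548 mg/L.
Travel time t = 31.7·1000 / 0.49 = 64690 s = 17.97 h.
Half-life 9.8 h → k = ln 2 / 9.8 = 0.07073 h⁻¹ = 1.698 d⁻¹.
First-order decay: C = 1.548·exp(−k·t) = 1.548·0.2805 = 0.4343 mg/L.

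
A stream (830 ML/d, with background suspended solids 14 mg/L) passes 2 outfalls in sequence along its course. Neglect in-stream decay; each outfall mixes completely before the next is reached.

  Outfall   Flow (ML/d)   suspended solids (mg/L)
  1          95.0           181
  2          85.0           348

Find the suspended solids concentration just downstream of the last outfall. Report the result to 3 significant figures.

57.8 mg/L

After outfall 1: Q = 830.0 + 95.00 = 925.0 ML/d; C = (830.0·14.00 + 95.00·181.0)/925.0 = 31.15 mg/L.
After outfall 2: Q = 925.0 + 85.00 = 1010 ML/d; C = (925.0·31.15 + 85.00·348.0)/1010 = 57.82 mg/L.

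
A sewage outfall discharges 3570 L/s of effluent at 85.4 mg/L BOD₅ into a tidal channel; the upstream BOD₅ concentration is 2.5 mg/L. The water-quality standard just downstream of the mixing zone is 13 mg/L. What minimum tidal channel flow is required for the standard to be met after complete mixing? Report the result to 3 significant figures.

24600 L/s

Set C_mix = 13: (Q·2.500 + 3570·85.40) / (Q + 3570) = 13
→ Q = 3570·(85.40 − 13)/(13 − 2.500) = 24620 L/s.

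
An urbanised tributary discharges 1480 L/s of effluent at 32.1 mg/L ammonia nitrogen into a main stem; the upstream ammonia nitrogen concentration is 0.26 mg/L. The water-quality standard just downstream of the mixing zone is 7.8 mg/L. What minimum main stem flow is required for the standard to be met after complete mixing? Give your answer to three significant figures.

4770 L/s

Set C_mix = 7.8: (Q·0.2600 + 1480·32.10) / (Q + 1480) = 7.8
→ Q = 1480·(32.10 − 7.8)/(7.8 − 0.2600) = 4770 L/s.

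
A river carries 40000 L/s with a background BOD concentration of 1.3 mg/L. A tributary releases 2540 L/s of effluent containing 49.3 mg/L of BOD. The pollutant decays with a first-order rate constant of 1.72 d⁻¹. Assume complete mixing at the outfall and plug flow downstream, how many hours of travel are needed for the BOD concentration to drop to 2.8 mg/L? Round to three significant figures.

5.54 h

After mixing, C = (40000·1.300 + 2540·49.30) / 42540 = 177200/42540 = 4.166 mg/L.
4.166·exp(−k·t) = 2.8 → t = ln(4.166/2.8)/k = 19960 s = 5.544 h.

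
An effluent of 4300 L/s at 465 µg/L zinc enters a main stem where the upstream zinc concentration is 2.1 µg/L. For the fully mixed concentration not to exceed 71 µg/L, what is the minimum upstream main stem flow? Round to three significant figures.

24600 L/s

Set C_mix = 71: (Q·2.100 + 4300·465.0) / (Q + 4300) = 71
→ Q = 4300·(465.0 − 71)/(71 − 2.100) = 24590 L/s.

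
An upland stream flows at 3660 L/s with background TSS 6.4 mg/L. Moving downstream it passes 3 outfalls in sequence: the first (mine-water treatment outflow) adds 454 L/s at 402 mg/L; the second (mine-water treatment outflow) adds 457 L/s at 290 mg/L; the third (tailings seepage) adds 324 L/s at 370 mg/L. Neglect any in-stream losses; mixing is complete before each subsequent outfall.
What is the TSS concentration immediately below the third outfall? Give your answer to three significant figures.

After outfall 1: Q = 3660 + 454.0 = 4114 L/s; C = (3660·6.400 + 454.0·402.0)/4114 = 50.06 mg/L.
After outfall 2: Q = 4114 + 457.0 = 4571 L/s; C = (4114·50.06 + 457.0·290.0)/4571 = 74.05 mg/L.
After outfall 3: Q = 4571 + 324.0 = 4895 L/s; C = (4571·74.05 + 324.0·370.0)/4895 = 93.63 mg/L.

93.6 mg/L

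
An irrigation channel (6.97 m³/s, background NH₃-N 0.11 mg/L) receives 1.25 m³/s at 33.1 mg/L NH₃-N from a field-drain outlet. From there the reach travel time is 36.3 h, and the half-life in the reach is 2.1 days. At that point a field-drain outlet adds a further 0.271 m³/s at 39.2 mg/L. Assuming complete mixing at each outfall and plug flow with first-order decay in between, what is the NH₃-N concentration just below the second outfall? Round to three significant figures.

4.26 mg/L

Mixed concentration C = ΣQC/ΣQ = (6.970·0.1100 + 1.250·33.10) / 8.220 = 42.14/8.220 = 5.127 mg/L; combined flow 8.220 m³/s.
Half-life 2.1 d → k = ln 2 / 2.1 = 0.3301 d⁻¹.
Decay over the reach: 5.127·exp(−kt) = 5.127·0.6070 = 3.112 mg/L.
At the second outfall, C = (8.220·3.112 + 0.2710·39.20) / (8.220 + 0.2710) = 4.264 mg/L.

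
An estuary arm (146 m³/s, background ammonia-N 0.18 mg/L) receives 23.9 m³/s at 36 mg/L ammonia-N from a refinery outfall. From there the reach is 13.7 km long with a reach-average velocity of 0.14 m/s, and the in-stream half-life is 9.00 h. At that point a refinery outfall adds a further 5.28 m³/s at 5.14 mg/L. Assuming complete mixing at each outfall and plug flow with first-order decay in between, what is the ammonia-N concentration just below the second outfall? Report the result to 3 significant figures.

Conservation of mass: C = (146.0·0.1800 + 23.90·36.00) / 169.9 = 886.7/169.9 = 5.219 mg/L; combined flow 169.9 m³/s.
Travel time t = 13.7·1000 / 0.14 = 97860 s = 27.18 h.
Half-life 9.00 h → k = ln 2 / 9.00 = 0.07702 h⁻¹ = 1.848 d⁻¹.
Decay over the reach: 5.219·exp(−kt) = 5.219·0.1233 = 0.6432 mg/L.
Second outfall: C = (169.9·0.6432 + 5.280·5.140)/175.2 = 0.7788 mg/L.

0.779 mg/L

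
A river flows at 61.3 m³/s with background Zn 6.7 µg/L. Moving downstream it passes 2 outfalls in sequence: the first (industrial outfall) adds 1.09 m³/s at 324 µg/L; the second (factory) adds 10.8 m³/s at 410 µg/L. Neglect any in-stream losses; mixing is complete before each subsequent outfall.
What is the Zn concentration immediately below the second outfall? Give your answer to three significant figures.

After outfall 1: Q = 61.30 + 1.090 = 62.39 m³/s; C = (61.30·6.700 + 1.090·324.0)/62.39 = 12.24 µg/L.
After outfall 2: Q = 62.39 + 10.80 = 73.19 m³/s; C = (62.39·12.24 + 10.80·410.0)/73.19 = 70.94 µg/L.

70.9 µg/L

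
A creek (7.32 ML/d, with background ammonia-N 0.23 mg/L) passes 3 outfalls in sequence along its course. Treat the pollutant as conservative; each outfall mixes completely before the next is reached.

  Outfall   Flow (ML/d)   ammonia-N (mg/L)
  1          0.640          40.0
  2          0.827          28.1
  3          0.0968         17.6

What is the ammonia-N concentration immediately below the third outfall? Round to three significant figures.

5.88 mg/L

Outfall 1: combined Q = 7.960 ML/d; C = (7.320·0.2300 + 0.6400·40.00)/7.960 = 3.428 mg/L.
Outfall 2: combined Q = 8.787 ML/d; C = (7.960·3.428 + 0.8270·28.10)/8.787 = 5.750 mg/L.
Outfall 3: combined Q = 8.884 ML/d; C = (8.787·5.750 + 0.09680·17.60)/8.884 = 5.879 mg/L.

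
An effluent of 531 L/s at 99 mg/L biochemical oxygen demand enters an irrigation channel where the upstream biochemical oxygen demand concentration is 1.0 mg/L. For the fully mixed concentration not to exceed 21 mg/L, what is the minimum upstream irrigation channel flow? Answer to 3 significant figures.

Set C_mix = 21: (Q·1.000 + 531.0·99.00) / (Q + 531.0) = 21
→ Q = 531.0·(99.00 − 21)/(21 − 1.000) = 2071 L/s.

2070 L/s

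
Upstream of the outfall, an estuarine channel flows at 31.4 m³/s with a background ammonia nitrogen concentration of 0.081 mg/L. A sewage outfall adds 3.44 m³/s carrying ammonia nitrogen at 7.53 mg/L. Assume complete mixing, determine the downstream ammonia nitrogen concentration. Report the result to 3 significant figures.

0.816 mg/L

Conservation of mass: C = (31.40·0.08100 + 3.440·7.530) / 34.84 = 28.45/34.84 = 0.8165 mg/L.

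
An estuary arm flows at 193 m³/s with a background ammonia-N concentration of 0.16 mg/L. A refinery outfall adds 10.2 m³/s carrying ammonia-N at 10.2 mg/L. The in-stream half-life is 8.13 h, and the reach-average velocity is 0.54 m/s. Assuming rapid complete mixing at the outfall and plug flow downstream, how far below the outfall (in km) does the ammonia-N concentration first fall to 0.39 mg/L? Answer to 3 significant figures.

12.1 km

Mixed concentration C = ΣQC/ΣQ = (193.0·0.1600 + 10.20·10.20) / 203.2 = 134.9/203.2 = 0.6640 mg/L.
Half-life 8.13 h → k = ln 2 / 8.13 = 0.08526 h⁻¹ = 2.046 d⁻¹.
Set 0.6640·exp(−k·t) = 0.39 → t = ln(0.6640/0.39)/k = 22470 s = 6.241 h.
Distance = v·t = 0.54·22470 = 12130 m = 12.13 km.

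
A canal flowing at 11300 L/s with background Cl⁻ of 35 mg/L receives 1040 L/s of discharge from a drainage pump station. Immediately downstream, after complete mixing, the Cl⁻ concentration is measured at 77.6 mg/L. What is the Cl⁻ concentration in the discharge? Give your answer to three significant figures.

Mass balance: 11300·35.00 + 1040·Cₑ = 12340·77.60
→ Cₑ = (12340·77.60 − 11300·35.00) / 1040 = 540.5 mg/L.

540 mg/L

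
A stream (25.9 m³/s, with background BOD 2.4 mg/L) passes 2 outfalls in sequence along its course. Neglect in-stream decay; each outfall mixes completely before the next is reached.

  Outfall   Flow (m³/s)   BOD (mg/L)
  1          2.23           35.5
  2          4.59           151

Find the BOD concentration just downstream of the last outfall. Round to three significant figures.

After outfall 1: Q = 25.90 + 2.230 = 28.13 m³/s; C = (25.90·2.400 + 2.230·35.50)/28.13 = 5.024 mg/L.
After outfall 2: Q = 28.13 + 4.590 = 32.72 m³/s; C = (28.13·5.024 + 4.590·151.0)/32.72 = 25.50 mg/L.

25.5 mg/L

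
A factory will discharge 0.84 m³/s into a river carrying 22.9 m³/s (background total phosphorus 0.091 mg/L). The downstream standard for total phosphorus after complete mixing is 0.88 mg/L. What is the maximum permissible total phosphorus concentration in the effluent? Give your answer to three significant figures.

22.4 mg/L

At the limit, (Qr·Cr + Qe·Cₑ)/(Qr + Qe) = 0.88:
Cₑ = (23.74·0.88 − 22.90·0.09100) / 0.8400 = 22.39 mg/L.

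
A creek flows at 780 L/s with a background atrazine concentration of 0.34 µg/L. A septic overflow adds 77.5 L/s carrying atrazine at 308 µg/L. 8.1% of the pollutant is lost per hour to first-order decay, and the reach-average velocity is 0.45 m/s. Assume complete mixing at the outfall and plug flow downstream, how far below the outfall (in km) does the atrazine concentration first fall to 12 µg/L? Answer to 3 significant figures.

Flow-weighted average: C = (780.0·0.3400 + 77.50·308.0) / 857.5 = 24140/857.5 = 28.15 µg/L.
8.1%/h lost → k = −ln(1 − 0.081) = 0.08447 h⁻¹.
Set 28.15·exp(−k·t) = 12 → t = ln(28.15/12)/k = 36330 s = 10.09 h.
Distance = v·t = 0.45·36330 = 16350 m = 16.35 km.

16.3 km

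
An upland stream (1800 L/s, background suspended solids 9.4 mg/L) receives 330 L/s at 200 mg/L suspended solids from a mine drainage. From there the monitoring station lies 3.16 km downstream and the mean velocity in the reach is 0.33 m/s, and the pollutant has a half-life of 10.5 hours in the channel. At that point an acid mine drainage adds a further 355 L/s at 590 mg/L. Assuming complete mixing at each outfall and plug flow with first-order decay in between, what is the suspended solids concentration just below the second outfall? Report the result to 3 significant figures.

112 mg/L

Mixed concentration C = ΣQC/ΣQ = (1800·9.400 + 330.0·200.0) / 2130 = 82920/2130 = 38.93 mg/L; combined flow 2130 L/s.
Travel time t = 3.16·1000 / 0.33 = 9576 s = 2.660 h.
Half-life 10.5 h → k = ln 2 / 10.5 = 0.06601 h⁻¹ = 1.584 d⁻¹.
Decay over the reach: 38.93·exp(−kt) = 38.93·0.8390 = 32.66 mg/L.
At the second outfall, C = (2130·32.66 + 355.0·590.0) / (2130 + 355.0) = 112.3 mg/L.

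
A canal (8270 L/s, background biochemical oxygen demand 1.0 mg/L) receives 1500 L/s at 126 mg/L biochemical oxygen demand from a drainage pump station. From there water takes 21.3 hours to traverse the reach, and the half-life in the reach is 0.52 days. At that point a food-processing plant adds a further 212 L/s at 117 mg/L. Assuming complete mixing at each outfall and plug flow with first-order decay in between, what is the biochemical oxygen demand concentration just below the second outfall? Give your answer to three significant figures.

After mixing, C = (8270·1.000 + 1500·126.0) / 9770 = 197300/9770 = 20.19 mg/L; combined flow 9770 L/s.
Half-life 0.52 d → k = ln 2 / 0.52 = 1.333 d⁻¹.
Applying C = C₀e^(−kt): 20.19 × 0.3064 = 6.186 mg/L.
At the second outfall, C = (9770·6.186 + 212.0·117.0) / (9770 + 212.0) = 8.539 mg/L.

8.54 mg/L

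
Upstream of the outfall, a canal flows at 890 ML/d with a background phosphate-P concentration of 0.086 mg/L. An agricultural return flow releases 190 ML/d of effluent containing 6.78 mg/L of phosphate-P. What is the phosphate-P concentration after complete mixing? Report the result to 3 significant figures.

After mixing, C = (890.0·0.08600 + 190.0·6.780) / 1080 = 1365/1080 = 1.264 mg/L.

1.26 mg/L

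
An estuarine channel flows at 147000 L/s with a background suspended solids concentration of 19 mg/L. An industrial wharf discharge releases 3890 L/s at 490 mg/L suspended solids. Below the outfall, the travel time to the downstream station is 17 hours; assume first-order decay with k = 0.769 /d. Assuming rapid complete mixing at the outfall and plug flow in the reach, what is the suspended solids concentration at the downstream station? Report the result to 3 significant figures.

Mass balance: C = (147000·19.00 + 3890·490.0) / 150900 = 4699000/150900 = 31.14 mg/L.
First-order decay: C = 31.14·exp(−k·t) = 31.14·0.5800 = 18.06 mg/L.

18.1 mg/L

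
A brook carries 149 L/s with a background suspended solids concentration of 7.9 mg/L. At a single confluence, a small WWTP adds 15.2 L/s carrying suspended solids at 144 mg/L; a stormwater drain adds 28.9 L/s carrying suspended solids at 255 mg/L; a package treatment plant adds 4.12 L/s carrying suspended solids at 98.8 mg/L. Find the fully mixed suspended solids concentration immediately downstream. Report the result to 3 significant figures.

56.5 mg/L

After mixing, C = (149.0·7.900 + 15.20·144.0 + 28.90·255.0 + 4.120·98.80) / 197.2 = 11140/197.2 = 56.50 mg/L.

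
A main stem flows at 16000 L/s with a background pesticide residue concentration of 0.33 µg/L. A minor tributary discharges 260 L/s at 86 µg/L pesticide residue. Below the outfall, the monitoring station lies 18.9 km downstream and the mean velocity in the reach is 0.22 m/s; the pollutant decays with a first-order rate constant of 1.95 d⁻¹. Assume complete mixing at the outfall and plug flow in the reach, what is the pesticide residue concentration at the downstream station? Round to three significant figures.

Mass balance: C = (16000·0.3300 + 260.0·86.00) / 16260 = 27640/16260 = 1.700 µg/L.
Travel time t = 18.9·1000 / 0.22 = 85910 s = 23.86 h.
Applying C = C₀e^(−kt): 1.700 × 0.1439 = 0.2445 µg/L.

0.245 µg/L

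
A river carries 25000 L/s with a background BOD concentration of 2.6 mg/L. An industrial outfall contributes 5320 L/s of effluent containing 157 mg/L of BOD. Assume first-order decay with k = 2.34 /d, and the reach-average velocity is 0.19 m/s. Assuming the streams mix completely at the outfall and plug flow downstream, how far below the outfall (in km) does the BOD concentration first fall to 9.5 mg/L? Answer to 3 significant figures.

7.99 km

After mixing, C = (25000·2.600 + 5320·157.0) / 30320 = 900200/30320 = 29.69 mg/L.
Set 29.69·exp(−k·t) = 9.5 → t = ln(29.69/9.5)/k = 42080 s = 11.69 h.
Distance = v·t = 0.19·42080 = 7994 m = 7.994 km.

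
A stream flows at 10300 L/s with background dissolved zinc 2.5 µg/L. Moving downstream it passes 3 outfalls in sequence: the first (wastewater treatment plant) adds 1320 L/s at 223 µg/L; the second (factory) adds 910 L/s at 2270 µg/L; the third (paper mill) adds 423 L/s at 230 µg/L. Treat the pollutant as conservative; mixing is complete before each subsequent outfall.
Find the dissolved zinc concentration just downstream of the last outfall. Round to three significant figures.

192 µg/L

After outfall 1: Q = 10300 + 1320 = 11620 L/s; C = (10300·2.500 + 1320·223.0)/11620 = 27.55 µg/L.
After outfall 2: Q = 11620 + 910.0 = 12530 L/s; C = (11620·27.55 + 910.0·2270)/12530 = 190.4 µg/L.
After outfall 3: Q = 12530 + 423.0 = 12950 L/s; C = (12530·190.4 + 423.0·230.0)/12950 = 191.7 µg/L.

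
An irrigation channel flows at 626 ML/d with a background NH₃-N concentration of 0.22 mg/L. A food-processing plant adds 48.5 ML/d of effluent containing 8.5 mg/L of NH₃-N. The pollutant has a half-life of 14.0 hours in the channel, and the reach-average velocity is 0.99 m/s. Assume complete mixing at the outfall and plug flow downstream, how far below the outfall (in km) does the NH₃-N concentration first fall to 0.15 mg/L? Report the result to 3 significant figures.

Conservation of mass: C = (626.0·0.2200 + 48.50·8.500) / 674.5 = 550.0/674.5 = 0.8154 mg/L.
Half-life 14.0 h → k = ln 2 / 14.0 = 0.04951 h⁻¹ = 1.188 d⁻¹.
Set 0.8154·exp(−k·t) = 0.15 → t = ln(0.8154/0.15)/k = 123100 s = 34.20 h.
Distance = v·t = 0.99·123100 = 121900 m = 121.9 km.

122 km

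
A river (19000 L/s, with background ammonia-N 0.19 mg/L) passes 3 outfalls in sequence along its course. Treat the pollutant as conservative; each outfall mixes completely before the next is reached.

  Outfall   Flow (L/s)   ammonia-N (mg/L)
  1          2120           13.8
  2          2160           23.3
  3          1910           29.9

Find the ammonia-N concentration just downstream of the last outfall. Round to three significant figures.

5.57 mg/L

Outfall 1: combined Q = 21120 L/s; C = (19000·0.1900 + 2120·13.80)/21120 = 1.556 mg/L.
Outfall 2: combined Q = 23280 L/s; C = (21120·1.556 + 2160·23.30)/23280 = 3.574 mg/L.
Outfall 3: combined Q = 25190 L/s; C = (23280·3.574 + 1910·29.90)/25190 = 5.570 mg/L.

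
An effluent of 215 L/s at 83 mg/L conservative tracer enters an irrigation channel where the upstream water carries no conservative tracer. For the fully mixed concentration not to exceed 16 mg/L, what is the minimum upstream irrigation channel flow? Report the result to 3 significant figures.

Set C_mix = 16: (Q·0 + 215.0·83.00) / (Q + 215.0) = 16
→ Q = 215.0·(83.00 − 16)/(16 − 0) = 900.3 L/s.

900 L/s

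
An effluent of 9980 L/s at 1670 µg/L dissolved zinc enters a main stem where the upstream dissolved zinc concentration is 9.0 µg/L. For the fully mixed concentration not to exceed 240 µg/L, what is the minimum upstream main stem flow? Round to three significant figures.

Set C_mix = 240: (Q·9.000 + 9980·1670) / (Q + 9980) = 240
→ Q = 9980·(1670 − 240)/(240 − 9.000) = 61780 L/s.

61800 L/s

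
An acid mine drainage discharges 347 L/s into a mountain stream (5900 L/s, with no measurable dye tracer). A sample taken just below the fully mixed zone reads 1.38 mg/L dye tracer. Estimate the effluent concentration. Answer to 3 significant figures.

24.8 mg/L

Mass balance: 5900·0 + 347.0·Cₑ = 6247·1.380
→ Cₑ = (6247·1.380 − 5900·0) / 347.0 = 24.84 mg/L.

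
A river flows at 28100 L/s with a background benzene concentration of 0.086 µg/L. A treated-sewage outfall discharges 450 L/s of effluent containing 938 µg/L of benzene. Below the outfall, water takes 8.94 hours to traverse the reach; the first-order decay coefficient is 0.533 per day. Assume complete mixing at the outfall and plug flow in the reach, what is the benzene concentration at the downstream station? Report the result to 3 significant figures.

12.2 µg/L

Flow-weighted average: C = (28100·0.08600 + 450.0·938.0) / 28550 = 424500/28550 = 14.87 µg/L.
Decay over the reach: 14.87·exp(−kt) = 14.87·0.8199 = 12.19 µg/L.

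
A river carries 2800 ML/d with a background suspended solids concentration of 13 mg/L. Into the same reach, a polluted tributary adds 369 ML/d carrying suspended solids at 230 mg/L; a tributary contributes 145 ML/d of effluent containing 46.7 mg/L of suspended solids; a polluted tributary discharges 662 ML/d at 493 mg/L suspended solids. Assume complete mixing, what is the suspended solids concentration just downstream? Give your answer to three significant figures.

Flow-weighted average: C = (2800·13.00 + 369.0·230.0 + 145.0·46.70 + 662.0·493.0) / 3976 = 454400/3976 = 114.3 mg/L.

114 mg/L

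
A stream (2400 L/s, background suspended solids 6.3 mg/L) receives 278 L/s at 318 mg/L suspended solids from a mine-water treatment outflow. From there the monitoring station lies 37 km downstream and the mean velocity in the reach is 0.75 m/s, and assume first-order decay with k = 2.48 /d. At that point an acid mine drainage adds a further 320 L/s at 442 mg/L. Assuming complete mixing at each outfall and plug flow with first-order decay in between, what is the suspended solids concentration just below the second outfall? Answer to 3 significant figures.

Mass balance: C = (2400·6.300 + 278.0·318.0) / 2678 = 103500/2678 = 38.66 mg/L; combined flow 2678 L/s.
Travel time t = 37·1000 / 0.75 = 49330 s = 13.70 h.
First-order decay: C = 38.66·exp(−k·t) = 38.66·0.2427 = 9.381 mg/L.
At the second outfall, C = (2678·9.381 + 320.0·442.0) / (2678 + 320.0) = 55.56 mg/L.

55.6 mg/L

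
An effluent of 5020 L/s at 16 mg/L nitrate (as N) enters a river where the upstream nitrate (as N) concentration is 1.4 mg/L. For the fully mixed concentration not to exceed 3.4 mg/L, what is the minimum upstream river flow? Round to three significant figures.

31600 L/s

Set C_mix = 3.4: (Q·1.400 + 5020·16.00) / (Q + 5020) = 3.4
→ Q = 5020·(16.00 − 3.4)/(3.4 − 1.400) = 31630 L/s.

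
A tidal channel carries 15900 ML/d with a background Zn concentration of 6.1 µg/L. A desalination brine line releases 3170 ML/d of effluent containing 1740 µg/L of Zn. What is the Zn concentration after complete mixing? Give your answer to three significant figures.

Mixed concentration C = ΣQC/ΣQ = (15900·6.100 + 3170·1740) / 19070 = 5613000/19070 = 294.3 µg/L.

294 µg/L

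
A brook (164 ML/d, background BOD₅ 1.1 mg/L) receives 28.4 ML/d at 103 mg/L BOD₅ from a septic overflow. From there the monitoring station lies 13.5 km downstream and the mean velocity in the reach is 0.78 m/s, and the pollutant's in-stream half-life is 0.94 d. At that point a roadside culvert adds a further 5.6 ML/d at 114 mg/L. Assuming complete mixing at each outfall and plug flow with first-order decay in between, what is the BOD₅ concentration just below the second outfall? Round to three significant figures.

Mass balance: C = (164.0·1.100 + 28.40·103.0) / 192.4 = 3106/192.4 = 16.14 mg/L; combined flow 192.4 ML/d.
Travel time t = 13.5·1000 / 0.78 = 17310 s = 4.808 h.
Half-life 0.94 d → k = ln 2 / 0.94 = 0.7374 d⁻¹.
First-order decay: C = 16.14·exp(−k·t) = 16.14·0.8627 = 13.92 mg/L.
Second outfall: C = (192.4·13.92 + 5.600·114.0)/198.0 = 16.76 mg/L.

16.8 mg/L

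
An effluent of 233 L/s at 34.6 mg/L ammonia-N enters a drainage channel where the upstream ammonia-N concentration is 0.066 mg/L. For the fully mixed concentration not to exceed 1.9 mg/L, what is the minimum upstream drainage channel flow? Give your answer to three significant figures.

Set C_mix = 1.9: (Q·0.06600 + 233.0·34.60) / (Q + 233.0) = 1.9
→ Q = 233.0·(34.60 − 1.9)/(1.9 − 0.06600) = 4154 L/s.

4150 L/s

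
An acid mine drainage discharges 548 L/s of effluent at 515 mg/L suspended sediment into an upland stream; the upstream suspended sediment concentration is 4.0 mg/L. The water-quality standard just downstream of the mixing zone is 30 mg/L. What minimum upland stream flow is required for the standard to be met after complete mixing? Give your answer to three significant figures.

10200 L/s

Set C_mix = 30: (Q·4.000 + 548.0·515.0) / (Q + 548.0) = 30
→ Q = 548.0·(515.0 − 30)/(30 − 4.000) = 10220 L/s.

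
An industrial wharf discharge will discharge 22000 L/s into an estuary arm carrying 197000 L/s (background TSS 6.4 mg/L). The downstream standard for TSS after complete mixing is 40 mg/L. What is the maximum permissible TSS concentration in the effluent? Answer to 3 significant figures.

341 mg/L

At the limit, (Qr·Cr + Qe·Cₑ)/(Qr + Qe) = 40:
Cₑ = (219000·40 − 197000·6.400) / 22000 = 340.9 mg/L.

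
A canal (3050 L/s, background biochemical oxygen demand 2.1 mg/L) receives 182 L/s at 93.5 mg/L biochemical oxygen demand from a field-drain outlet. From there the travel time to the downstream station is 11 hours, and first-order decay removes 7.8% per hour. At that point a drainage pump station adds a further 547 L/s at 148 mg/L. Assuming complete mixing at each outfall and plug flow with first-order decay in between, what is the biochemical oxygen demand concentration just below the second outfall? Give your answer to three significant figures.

24.0 mg/L

Mass balance: C = (3050·2.100 + 182.0·93.50) / 3232 = 23420/3232 = 7.247 mg/L; combined flow 3232 L/s.
7.8%/h lost → k = −ln(1 − 0.078) = 0.08121 h⁻¹.
Applying C = C₀e^(−kt): 7.247 × 0.4093 = 2.966 mg/L.
Second outfall: C = (3232·2.966 + 547.0·148.0)/3779 = 23.96 mg/L.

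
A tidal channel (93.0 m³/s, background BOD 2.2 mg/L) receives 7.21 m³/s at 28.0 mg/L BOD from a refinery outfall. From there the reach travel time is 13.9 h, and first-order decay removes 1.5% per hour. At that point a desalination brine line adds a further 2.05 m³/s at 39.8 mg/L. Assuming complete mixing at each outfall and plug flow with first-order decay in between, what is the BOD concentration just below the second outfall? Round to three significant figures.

Conservation of mass: C = (93.00·2.200 + 7.210·28.00) / 100.2 = 406.5/100.2 = 4.056 mg/L; combined flow 100.2 m³/s.
1.5%/h lost → k = −ln(1 − 0.015) = 0.01511 h⁻¹.
First-order decay: C = 4.056·exp(−k·t) = 4.056·0.8105 = 3.288 mg/L.
At the second outfall, C = (100.2·3.288 + 2.050·39.80) / (100.2 + 2.050) = 4.020 mg/L.

4.02 mg/L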